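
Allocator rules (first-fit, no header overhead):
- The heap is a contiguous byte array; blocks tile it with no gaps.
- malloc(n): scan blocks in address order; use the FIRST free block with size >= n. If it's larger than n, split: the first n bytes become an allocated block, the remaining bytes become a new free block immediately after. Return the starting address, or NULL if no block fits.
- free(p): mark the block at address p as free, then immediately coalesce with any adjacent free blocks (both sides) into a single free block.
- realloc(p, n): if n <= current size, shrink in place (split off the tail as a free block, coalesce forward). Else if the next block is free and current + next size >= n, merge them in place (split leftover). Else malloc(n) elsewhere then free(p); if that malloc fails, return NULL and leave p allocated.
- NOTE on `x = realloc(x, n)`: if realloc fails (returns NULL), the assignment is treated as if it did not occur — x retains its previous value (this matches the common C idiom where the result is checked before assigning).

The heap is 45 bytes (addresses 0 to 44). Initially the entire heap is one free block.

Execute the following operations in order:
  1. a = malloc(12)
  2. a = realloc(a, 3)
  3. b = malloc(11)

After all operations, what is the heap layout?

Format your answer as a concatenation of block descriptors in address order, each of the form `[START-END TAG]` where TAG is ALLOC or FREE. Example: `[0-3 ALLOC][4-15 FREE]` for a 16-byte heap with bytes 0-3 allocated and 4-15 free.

Op 1: a = malloc(12) -> a = 0; heap: [0-11 ALLOC][12-44 FREE]
Op 2: a = realloc(a, 3) -> a = 0; heap: [0-2 ALLOC][3-44 FREE]
Op 3: b = malloc(11) -> b = 3; heap: [0-2 ALLOC][3-13 ALLOC][14-44 FREE]

Answer: [0-2 ALLOC][3-13 ALLOC][14-44 FREE]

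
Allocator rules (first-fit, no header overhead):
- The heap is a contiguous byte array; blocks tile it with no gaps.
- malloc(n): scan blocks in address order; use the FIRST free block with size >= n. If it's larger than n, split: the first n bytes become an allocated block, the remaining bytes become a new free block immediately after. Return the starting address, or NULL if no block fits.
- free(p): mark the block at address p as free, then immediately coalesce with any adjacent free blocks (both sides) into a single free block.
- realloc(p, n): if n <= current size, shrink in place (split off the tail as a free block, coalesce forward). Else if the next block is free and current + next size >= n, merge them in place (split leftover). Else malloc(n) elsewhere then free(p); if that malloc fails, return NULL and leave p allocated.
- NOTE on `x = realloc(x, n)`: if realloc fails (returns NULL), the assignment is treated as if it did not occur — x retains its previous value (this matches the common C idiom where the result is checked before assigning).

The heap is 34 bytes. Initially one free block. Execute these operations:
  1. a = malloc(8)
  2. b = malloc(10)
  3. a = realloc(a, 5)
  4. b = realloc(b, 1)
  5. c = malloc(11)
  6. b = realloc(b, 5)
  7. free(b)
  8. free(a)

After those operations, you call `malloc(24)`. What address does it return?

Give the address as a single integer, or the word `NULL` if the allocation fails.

Answer: NULL

Derivation:
Op 1: a = malloc(8) -> a = 0; heap: [0-7 ALLOC][8-33 FREE]
Op 2: b = malloc(10) -> b = 8; heap: [0-7 ALLOC][8-17 ALLOC][18-33 FREE]
Op 3: a = realloc(a, 5) -> a = 0; heap: [0-4 ALLOC][5-7 FREE][8-17 ALLOC][18-33 FREE]
Op 4: b = realloc(b, 1) -> b = 8; heap: [0-4 ALLOC][5-7 FREE][8-8 ALLOC][9-33 FREE]
Op 5: c = malloc(11) -> c = 9; heap: [0-4 ALLOC][5-7 FREE][8-8 ALLOC][9-19 ALLOC][20-33 FREE]
Op 6: b = realloc(b, 5) -> b = 20; heap: [0-4 ALLOC][5-8 FREE][9-19 ALLOC][20-24 ALLOC][25-33 FREE]
Op 7: free(b) -> (freed b); heap: [0-4 ALLOC][5-8 FREE][9-19 ALLOC][20-33 FREE]
Op 8: free(a) -> (freed a); heap: [0-8 FREE][9-19 ALLOC][20-33 FREE]
malloc(24): first-fit scan over [0-8 FREE][9-19 ALLOC][20-33 FREE] -> NULL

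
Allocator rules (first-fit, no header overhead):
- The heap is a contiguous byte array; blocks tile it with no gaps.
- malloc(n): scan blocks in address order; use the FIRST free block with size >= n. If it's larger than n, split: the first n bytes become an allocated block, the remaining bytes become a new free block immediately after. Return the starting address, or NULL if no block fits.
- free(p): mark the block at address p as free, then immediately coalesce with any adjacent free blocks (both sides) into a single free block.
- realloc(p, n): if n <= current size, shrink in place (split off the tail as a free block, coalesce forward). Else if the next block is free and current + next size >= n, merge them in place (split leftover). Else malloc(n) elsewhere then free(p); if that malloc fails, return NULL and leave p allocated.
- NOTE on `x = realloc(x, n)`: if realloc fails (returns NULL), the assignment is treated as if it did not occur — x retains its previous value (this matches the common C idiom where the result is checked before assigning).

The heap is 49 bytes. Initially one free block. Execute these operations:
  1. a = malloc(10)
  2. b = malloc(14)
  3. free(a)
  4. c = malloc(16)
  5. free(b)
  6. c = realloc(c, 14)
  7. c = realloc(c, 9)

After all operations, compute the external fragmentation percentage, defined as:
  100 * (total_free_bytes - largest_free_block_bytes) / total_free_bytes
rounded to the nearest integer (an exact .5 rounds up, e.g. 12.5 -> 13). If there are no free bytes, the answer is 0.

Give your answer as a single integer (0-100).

Op 1: a = malloc(10) -> a = 0; heap: [0-9 ALLOC][10-48 FREE]
Op 2: b = malloc(14) -> b = 10; heap: [0-9 ALLOC][10-23 ALLOC][24-48 FREE]
Op 3: free(a) -> (freed a); heap: [0-9 FREE][10-23 ALLOC][24-48 FREE]
Op 4: c = malloc(16) -> c = 24; heap: [0-9 FREE][10-23 ALLOC][24-39 ALLOC][40-48 FREE]
Op 5: free(b) -> (freed b); heap: [0-23 FREE][24-39 ALLOC][40-48 FREE]
Op 6: c = realloc(c, 14) -> c = 24; heap: [0-23 FREE][24-37 ALLOC][38-48 FREE]
Op 7: c = realloc(c, 9) -> c = 24; heap: [0-23 FREE][24-32 ALLOC][33-48 FREE]
Free blocks: [24 16] total_free=40 largest=24 -> 100*(40-24)/40 = 1600/40 = 40

Answer: 40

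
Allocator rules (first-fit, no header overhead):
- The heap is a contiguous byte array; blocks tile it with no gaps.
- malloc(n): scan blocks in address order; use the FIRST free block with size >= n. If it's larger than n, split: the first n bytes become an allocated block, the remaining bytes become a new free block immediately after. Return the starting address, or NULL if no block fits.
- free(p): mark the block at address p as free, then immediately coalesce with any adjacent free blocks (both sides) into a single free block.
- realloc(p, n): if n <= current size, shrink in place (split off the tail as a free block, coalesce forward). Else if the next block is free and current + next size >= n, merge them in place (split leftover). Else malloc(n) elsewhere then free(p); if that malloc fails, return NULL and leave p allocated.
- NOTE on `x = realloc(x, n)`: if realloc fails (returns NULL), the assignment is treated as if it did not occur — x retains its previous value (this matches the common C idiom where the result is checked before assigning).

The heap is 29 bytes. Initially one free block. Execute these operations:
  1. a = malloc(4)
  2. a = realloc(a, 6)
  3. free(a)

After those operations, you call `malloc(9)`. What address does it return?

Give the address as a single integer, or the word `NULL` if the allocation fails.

Op 1: a = malloc(4) -> a = 0; heap: [0-3 ALLOC][4-28 FREE]
Op 2: a = realloc(a, 6) -> a = 0; heap: [0-5 ALLOC][6-28 FREE]
Op 3: free(a) -> (freed a); heap: [0-28 FREE]
malloc(9): first-fit scan over [0-28 FREE] -> 0

Answer: 0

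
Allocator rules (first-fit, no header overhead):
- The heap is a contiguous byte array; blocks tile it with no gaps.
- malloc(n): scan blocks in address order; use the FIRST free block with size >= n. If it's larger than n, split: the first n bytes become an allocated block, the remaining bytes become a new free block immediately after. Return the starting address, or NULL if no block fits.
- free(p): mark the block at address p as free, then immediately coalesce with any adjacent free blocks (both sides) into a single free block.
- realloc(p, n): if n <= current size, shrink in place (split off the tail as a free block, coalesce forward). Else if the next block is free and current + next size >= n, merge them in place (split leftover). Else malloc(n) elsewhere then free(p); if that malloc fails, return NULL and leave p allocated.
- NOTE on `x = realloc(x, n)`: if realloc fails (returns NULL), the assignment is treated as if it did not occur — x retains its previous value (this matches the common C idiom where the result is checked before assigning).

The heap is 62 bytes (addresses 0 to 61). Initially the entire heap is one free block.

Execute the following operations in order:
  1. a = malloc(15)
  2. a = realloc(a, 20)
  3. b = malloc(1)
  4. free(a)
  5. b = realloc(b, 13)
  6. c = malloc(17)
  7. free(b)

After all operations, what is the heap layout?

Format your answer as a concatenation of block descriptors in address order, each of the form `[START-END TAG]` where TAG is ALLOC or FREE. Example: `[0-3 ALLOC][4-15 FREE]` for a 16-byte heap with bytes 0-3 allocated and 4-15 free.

Answer: [0-16 ALLOC][17-61 FREE]

Derivation:
Op 1: a = malloc(15) -> a = 0; heap: [0-14 ALLOC][15-61 FREE]
Op 2: a = realloc(a, 20) -> a = 0; heap: [0-19 ALLOC][20-61 FREE]
Op 3: b = malloc(1) -> b = 20; heap: [0-19 ALLOC][20-20 ALLOC][21-61 FREE]
Op 4: free(a) -> (freed a); heap: [0-19 FREE][20-20 ALLOC][21-61 FREE]
Op 5: b = realloc(b, 13) -> b = 20; heap: [0-19 FREE][20-32 ALLOC][33-61 FREE]
Op 6: c = malloc(17) -> c = 0; heap: [0-16 ALLOC][17-19 FREE][20-32 ALLOC][33-61 FREE]
Op 7: free(b) -> (freed b); heap: [0-16 ALLOC][17-61 FREE]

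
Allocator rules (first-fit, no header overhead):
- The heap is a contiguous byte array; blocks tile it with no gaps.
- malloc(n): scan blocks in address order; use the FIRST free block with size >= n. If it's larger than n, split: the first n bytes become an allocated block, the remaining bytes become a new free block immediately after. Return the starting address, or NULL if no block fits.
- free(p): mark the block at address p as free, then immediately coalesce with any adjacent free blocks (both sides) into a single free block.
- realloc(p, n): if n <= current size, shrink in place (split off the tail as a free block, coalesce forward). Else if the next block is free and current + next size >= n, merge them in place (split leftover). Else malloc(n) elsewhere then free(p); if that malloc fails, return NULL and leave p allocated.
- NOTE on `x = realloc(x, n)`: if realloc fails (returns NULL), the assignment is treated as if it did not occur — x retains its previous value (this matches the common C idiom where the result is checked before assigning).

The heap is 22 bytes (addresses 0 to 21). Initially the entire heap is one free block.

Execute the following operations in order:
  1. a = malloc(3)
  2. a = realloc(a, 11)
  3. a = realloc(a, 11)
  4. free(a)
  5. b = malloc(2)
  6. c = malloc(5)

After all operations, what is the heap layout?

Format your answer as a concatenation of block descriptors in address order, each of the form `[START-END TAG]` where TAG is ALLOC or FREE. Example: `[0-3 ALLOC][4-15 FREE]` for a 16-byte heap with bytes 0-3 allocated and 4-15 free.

Answer: [0-1 ALLOC][2-6 ALLOC][7-21 FREE]

Derivation:
Op 1: a = malloc(3) -> a = 0; heap: [0-2 ALLOC][3-21 FREE]
Op 2: a = realloc(a, 11) -> a = 0; heap: [0-10 ALLOC][11-21 FREE]
Op 3: a = realloc(a, 11) -> a = 0; heap: [0-10 ALLOC][11-21 FREE]
Op 4: free(a) -> (freed a); heap: [0-21 FREE]
Op 5: b = malloc(2) -> b = 0; heap: [0-1 ALLOC][2-21 FREE]
Op 6: c = malloc(5) -> c = 2; heap: [0-1 ALLOC][2-6 ALLOC][7-21 FREE]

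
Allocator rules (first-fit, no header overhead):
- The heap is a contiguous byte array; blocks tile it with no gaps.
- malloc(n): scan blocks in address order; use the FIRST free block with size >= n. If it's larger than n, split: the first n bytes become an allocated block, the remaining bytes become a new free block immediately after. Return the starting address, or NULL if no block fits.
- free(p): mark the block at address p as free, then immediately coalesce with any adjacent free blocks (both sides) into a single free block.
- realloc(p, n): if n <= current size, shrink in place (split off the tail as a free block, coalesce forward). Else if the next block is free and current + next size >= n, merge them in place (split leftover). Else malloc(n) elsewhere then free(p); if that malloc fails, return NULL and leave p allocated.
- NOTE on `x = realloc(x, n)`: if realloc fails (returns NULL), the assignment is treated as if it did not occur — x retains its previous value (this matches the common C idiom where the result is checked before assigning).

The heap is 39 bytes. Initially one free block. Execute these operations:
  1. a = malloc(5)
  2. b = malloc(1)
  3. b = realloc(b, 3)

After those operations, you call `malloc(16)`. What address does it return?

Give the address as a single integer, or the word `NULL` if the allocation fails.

Answer: 8

Derivation:
Op 1: a = malloc(5) -> a = 0; heap: [0-4 ALLOC][5-38 FREE]
Op 2: b = malloc(1) -> b = 5; heap: [0-4 ALLOC][5-5 ALLOC][6-38 FREE]
Op 3: b = realloc(b, 3) -> b = 5; heap: [0-4 ALLOC][5-7 ALLOC][8-38 FREE]
malloc(16): first-fit scan over [0-4 ALLOC][5-7 ALLOC][8-38 FREE] -> 8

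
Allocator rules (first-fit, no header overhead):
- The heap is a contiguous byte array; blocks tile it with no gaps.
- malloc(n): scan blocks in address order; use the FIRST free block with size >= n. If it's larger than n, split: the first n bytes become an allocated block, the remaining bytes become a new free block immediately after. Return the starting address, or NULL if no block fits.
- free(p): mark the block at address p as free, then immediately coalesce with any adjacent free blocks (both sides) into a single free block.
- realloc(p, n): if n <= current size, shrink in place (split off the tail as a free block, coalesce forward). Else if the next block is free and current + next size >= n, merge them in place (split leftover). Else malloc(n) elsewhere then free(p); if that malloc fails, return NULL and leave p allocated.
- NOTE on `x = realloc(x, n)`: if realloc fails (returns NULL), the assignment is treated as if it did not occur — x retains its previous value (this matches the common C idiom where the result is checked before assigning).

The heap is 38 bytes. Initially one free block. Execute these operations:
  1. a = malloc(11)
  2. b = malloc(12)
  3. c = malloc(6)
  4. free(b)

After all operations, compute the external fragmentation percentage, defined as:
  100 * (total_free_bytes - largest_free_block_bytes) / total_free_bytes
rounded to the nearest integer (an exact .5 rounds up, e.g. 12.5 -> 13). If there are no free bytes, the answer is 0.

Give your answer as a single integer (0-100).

Answer: 43

Derivation:
Op 1: a = malloc(11) -> a = 0; heap: [0-10 ALLOC][11-37 FREE]
Op 2: b = malloc(12) -> b = 11; heap: [0-10 ALLOC][11-22 ALLOC][23-37 FREE]
Op 3: c = malloc(6) -> c = 23; heap: [0-10 ALLOC][11-22 ALLOC][23-28 ALLOC][29-37 FREE]
Op 4: free(b) -> (freed b); heap: [0-10 ALLOC][11-22 FREE][23-28 ALLOC][29-37 FREE]
Free blocks: [12 9] total_free=21 largest=12 -> 100*(21-12)/21 = 900/21 ≈ 42.857 -> rounds to 43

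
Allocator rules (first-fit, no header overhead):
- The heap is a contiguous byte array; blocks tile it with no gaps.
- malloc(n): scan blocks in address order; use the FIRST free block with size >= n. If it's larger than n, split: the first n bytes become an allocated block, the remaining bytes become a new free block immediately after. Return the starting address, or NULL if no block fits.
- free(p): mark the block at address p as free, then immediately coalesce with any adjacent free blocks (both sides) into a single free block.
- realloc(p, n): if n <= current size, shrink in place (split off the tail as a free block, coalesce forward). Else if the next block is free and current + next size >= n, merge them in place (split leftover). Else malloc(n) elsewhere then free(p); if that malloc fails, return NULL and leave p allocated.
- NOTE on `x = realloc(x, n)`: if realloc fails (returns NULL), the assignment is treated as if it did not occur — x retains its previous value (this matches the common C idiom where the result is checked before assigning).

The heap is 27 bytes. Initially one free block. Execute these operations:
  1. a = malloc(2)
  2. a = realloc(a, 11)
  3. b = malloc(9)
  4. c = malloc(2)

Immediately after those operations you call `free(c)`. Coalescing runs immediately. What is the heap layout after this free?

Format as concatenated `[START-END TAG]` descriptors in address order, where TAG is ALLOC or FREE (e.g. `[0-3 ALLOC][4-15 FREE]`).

Answer: [0-10 ALLOC][11-19 ALLOC][20-26 FREE]

Derivation:
Op 1: a = malloc(2) -> a = 0; heap: [0-1 ALLOC][2-26 FREE]
Op 2: a = realloc(a, 11) -> a = 0; heap: [0-10 ALLOC][11-26 FREE]
Op 3: b = malloc(9) -> b = 11; heap: [0-10 ALLOC][11-19 ALLOC][20-26 FREE]
Op 4: c = malloc(2) -> c = 20; heap: [0-10 ALLOC][11-19 ALLOC][20-21 ALLOC][22-26 FREE]
free(c): c = 20 -> block [20-21 ALLOC]; mark free, coalesce with adjacent free neighbors -> [0-10 ALLOC][11-19 ALLOC][20-26 FREE]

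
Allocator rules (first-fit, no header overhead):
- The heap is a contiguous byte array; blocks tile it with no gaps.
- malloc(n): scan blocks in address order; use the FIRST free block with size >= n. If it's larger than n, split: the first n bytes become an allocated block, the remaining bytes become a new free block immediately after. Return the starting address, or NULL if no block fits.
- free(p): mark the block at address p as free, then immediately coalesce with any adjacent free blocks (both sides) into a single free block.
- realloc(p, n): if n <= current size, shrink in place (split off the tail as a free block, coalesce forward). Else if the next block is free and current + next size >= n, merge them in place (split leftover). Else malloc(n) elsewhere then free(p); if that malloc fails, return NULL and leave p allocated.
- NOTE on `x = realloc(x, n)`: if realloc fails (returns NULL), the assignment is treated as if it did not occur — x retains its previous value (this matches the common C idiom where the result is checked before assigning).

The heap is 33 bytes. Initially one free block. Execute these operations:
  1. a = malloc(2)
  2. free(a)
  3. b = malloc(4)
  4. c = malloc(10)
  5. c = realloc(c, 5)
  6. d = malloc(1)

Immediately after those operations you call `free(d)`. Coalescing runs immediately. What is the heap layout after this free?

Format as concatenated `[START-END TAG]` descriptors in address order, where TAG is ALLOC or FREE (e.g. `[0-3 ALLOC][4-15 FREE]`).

Answer: [0-3 ALLOC][4-8 ALLOC][9-32 FREE]

Derivation:
Op 1: a = malloc(2) -> a = 0; heap: [0-1 ALLOC][2-32 FREE]
Op 2: free(a) -> (freed a); heap: [0-32 FREE]
Op 3: b = malloc(4) -> b = 0; heap: [0-3 ALLOC][4-32 FREE]
Op 4: c = malloc(10) -> c = 4; heap: [0-3 ALLOC][4-13 ALLOC][14-32 FREE]
Op 5: c = realloc(c, 5) -> c = 4; heap: [0-3 ALLOC][4-8 ALLOC][9-32 FREE]
Op 6: d = malloc(1) -> d = 9; heap: [0-3 ALLOC][4-8 ALLOC][9-9 ALLOC][10-32 FREE]
free(d): d = 9 -> block [9-9 ALLOC]; mark free, coalesce with adjacent free neighbors -> [0-3 ALLOC][4-8 ALLOC][9-32 FREE]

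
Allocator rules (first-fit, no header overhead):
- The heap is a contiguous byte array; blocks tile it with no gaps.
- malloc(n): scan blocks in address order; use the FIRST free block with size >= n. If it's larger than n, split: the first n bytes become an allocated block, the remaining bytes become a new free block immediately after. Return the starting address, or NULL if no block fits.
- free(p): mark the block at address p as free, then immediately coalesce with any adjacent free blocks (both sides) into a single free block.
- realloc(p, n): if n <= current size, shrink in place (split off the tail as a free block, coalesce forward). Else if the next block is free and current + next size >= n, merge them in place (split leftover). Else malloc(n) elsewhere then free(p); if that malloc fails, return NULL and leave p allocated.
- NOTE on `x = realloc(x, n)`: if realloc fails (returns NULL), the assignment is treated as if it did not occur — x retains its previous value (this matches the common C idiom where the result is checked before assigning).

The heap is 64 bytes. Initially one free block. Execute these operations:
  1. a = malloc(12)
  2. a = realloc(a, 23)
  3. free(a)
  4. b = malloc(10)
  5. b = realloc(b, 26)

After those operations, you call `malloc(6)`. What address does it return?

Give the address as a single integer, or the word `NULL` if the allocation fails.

Answer: 26

Derivation:
Op 1: a = malloc(12) -> a = 0; heap: [0-11 ALLOC][12-63 FREE]
Op 2: a = realloc(a, 23) -> a = 0; heap: [0-22 ALLOC][23-63 FREE]
Op 3: free(a) -> (freed a); heap: [0-63 FREE]
Op 4: b = malloc(10) -> b = 0; heap: [0-9 ALLOC][10-63 FREE]
Op 5: b = realloc(b, 26) -> b = 0; heap: [0-25 ALLOC][26-63 FREE]
malloc(6): first-fit scan over [0-25 ALLOC][26-63 FREE] -> 26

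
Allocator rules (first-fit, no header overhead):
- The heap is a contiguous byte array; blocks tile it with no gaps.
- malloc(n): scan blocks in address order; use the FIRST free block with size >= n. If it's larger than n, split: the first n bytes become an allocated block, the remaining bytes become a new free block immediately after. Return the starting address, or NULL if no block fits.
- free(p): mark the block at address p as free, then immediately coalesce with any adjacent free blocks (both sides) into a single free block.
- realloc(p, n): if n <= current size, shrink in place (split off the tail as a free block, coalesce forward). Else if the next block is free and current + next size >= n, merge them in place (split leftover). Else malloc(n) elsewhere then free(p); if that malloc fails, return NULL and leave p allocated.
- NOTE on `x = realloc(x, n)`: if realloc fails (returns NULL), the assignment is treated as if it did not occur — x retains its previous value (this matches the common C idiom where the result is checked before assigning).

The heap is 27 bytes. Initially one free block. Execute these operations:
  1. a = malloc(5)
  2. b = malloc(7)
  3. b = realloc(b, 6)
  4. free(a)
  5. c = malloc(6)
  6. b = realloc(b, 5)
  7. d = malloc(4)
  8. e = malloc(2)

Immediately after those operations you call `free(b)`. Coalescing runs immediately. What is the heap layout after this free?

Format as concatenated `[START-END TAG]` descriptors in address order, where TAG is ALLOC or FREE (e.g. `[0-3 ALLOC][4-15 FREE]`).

Op 1: a = malloc(5) -> a = 0; heap: [0-4 ALLOC][5-26 FREE]
Op 2: b = malloc(7) -> b = 5; heap: [0-4 ALLOC][5-11 ALLOC][12-26 FREE]
Op 3: b = realloc(b, 6) -> b = 5; heap: [0-4 ALLOC][5-10 ALLOC][11-26 FREE]
Op 4: free(a) -> (freed a); heap: [0-4 FREE][5-10 ALLOC][11-26 FREE]
Op 5: c = malloc(6) -> c = 11; heap: [0-4 FREE][5-10 ALLOC][11-16 ALLOC][17-26 FREE]
Op 6: b = realloc(b, 5) -> b = 5; heap: [0-4 FREE][5-9 ALLOC][10-10 FREE][11-16 ALLOC][17-26 FREE]
Op 7: d = malloc(4) -> d = 0; heap: [0-3 ALLOC][4-4 FREE][5-9 ALLOC][10-10 FREE][11-16 ALLOC][17-26 FREE]
Op 8: e = malloc(2) -> e = 17; heap: [0-3 ALLOC][4-4 FREE][5-9 ALLOC][10-10 FREE][11-16 ALLOC][17-18 ALLOC][19-26 FREE]
free(b): b = 5 -> block [5-9 ALLOC]; mark free, coalesce with adjacent free neighbors -> [0-3 ALLOC][4-10 FREE][11-16 ALLOC][17-18 ALLOC][19-26 FREE]

Answer: [0-3 ALLOC][4-10 FREE][11-16 ALLOC][17-18 ALLOC][19-26 FREE]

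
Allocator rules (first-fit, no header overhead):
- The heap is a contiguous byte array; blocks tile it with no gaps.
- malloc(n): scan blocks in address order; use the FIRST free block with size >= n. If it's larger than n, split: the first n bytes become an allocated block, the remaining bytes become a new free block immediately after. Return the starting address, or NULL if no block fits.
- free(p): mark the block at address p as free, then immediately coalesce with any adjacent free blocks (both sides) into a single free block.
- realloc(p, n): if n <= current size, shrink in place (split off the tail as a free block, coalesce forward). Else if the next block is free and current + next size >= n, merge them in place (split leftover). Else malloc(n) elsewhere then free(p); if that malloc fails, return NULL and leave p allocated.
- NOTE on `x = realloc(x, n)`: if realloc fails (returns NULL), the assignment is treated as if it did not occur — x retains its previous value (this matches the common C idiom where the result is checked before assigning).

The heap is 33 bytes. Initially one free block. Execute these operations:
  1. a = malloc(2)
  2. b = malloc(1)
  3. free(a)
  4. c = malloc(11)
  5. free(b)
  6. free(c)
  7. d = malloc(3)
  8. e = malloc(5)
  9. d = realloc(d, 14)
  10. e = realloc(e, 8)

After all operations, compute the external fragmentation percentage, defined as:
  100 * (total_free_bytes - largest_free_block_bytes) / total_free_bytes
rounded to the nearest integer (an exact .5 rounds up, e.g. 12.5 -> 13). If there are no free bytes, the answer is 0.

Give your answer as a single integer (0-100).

Answer: 27

Derivation:
Op 1: a = malloc(2) -> a = 0; heap: [0-1 ALLOC][2-32 FREE]
Op 2: b = malloc(1) -> b = 2; heap: [0-1 ALLOC][2-2 ALLOC][3-32 FREE]
Op 3: free(a) -> (freed a); heap: [0-1 FREE][2-2 ALLOC][3-32 FREE]
Op 4: c = malloc(11) -> c = 3; heap: [0-1 FREE][2-2 ALLOC][3-13 ALLOC][14-32 FREE]
Op 5: free(b) -> (freed b); heap: [0-2 FREE][3-13 ALLOC][14-32 FREE]
Op 6: free(c) -> (freed c); heap: [0-32 FREE]
Op 7: d = malloc(3) -> d = 0; heap: [0-2 ALLOC][3-32 FREE]
Op 8: e = malloc(5) -> e = 3; heap: [0-2 ALLOC][3-7 ALLOC][8-32 FREE]
Op 9: d = realloc(d, 14) -> d = 8; heap: [0-2 FREE][3-7 ALLOC][8-21 ALLOC][22-32 FREE]
Op 10: e = realloc(e, 8) -> e = 22; heap: [0-7 FREE][8-21 ALLOC][22-29 ALLOC][30-32 FREE]
Free blocks: [8 3] total_free=11 largest=8 -> 100*(11-8)/11 = 300/11 ≈ 27.273 -> rounds to 27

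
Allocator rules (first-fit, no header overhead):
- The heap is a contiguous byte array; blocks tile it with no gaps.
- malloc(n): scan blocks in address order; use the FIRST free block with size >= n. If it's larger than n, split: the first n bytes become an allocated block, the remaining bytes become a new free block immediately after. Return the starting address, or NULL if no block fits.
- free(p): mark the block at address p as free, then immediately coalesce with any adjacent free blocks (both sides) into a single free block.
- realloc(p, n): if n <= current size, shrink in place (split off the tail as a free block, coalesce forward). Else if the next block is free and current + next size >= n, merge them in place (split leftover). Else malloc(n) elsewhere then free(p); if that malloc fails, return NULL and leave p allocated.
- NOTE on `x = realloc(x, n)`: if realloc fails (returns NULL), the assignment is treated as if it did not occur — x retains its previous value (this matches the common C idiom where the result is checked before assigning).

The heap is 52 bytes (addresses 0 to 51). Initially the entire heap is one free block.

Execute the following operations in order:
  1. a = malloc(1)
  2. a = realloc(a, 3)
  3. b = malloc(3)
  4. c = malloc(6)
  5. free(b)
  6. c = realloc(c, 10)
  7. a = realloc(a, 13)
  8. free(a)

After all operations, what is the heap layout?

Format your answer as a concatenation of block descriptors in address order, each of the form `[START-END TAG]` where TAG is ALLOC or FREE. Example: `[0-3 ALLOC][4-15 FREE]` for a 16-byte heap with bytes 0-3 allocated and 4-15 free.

Answer: [0-5 FREE][6-15 ALLOC][16-51 FREE]

Derivation:
Op 1: a = malloc(1) -> a = 0; heap: [0-0 ALLOC][1-51 FREE]
Op 2: a = realloc(a, 3) -> a = 0; heap: [0-2 ALLOC][3-51 FREE]
Op 3: b = malloc(3) -> b = 3; heap: [0-2 ALLOC][3-5 ALLOC][6-51 FREE]
Op 4: c = malloc(6) -> c = 6; heap: [0-2 ALLOC][3-5 ALLOC][6-11 ALLOC][12-51 FREE]
Op 5: free(b) -> (freed b); heap: [0-2 ALLOC][3-5 FREE][6-11 ALLOC][12-51 FREE]
Op 6: c = realloc(c, 10) -> c = 6; heap: [0-2 ALLOC][3-5 FREE][6-15 ALLOC][16-51 FREE]
Op 7: a = realloc(a, 13) -> a = 16; heap: [0-5 FREE][6-15 ALLOC][16-28 ALLOC][29-51 FREE]
Op 8: free(a) -> (freed a); heap: [0-5 FREE][6-15 ALLOC][16-51 FREE]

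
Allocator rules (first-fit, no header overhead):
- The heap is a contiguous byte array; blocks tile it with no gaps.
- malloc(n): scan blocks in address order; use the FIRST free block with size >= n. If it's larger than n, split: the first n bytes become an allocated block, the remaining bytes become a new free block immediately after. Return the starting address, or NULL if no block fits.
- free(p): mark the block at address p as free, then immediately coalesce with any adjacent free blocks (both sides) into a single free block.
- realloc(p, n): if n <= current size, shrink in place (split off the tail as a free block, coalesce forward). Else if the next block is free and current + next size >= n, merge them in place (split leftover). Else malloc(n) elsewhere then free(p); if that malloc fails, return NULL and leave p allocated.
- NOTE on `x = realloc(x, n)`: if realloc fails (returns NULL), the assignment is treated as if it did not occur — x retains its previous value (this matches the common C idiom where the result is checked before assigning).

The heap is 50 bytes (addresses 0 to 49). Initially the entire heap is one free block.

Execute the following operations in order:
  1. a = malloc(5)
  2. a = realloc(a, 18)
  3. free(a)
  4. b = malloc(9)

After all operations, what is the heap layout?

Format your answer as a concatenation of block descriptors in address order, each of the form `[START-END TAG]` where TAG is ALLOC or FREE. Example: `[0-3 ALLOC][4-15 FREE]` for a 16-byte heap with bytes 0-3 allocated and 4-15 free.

Op 1: a = malloc(5) -> a = 0; heap: [0-4 ALLOC][5-49 FREE]
Op 2: a = realloc(a, 18) -> a = 0; heap: [0-17 ALLOC][18-49 FREE]
Op 3: free(a) -> (freed a); heap: [0-49 FREE]
Op 4: b = malloc(9) -> b = 0; heap: [0-8 ALLOC][9-49 FREE]

Answer: [0-8 ALLOC][9-49 FREE]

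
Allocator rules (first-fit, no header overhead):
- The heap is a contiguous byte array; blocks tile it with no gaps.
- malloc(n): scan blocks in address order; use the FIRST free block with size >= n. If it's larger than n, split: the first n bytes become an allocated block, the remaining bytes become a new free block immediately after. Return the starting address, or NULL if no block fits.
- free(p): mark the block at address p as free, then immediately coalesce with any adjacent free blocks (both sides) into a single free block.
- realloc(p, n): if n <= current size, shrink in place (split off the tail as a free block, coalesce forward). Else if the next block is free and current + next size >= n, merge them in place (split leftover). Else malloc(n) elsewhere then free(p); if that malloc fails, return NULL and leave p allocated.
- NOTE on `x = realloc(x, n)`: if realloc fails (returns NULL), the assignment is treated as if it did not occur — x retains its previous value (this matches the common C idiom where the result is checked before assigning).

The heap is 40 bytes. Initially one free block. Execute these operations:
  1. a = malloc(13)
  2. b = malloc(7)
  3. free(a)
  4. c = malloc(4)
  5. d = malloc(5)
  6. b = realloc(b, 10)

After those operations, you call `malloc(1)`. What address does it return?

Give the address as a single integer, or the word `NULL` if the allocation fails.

Answer: 9

Derivation:
Op 1: a = malloc(13) -> a = 0; heap: [0-12 ALLOC][13-39 FREE]
Op 2: b = malloc(7) -> b = 13; heap: [0-12 ALLOC][13-19 ALLOC][20-39 FREE]
Op 3: free(a) -> (freed a); heap: [0-12 FREE][13-19 ALLOC][20-39 FREE]
Op 4: c = malloc(4) -> c = 0; heap: [0-3 ALLOC][4-12 FREE][13-19 ALLOC][20-39 FREE]
Op 5: d = malloc(5) -> d = 4; heap: [0-3 ALLOC][4-8 ALLOC][9-12 FREE][13-19 ALLOC][20-39 FREE]
Op 6: b = realloc(b, 10) -> b = 13; heap: [0-3 ALLOC][4-8 ALLOC][9-12 FREE][13-22 ALLOC][23-39 FREE]
malloc(1): first-fit scan over [0-3 ALLOC][4-8 ALLOC][9-12 FREE][13-22 ALLOC][23-39 FREE] -> 9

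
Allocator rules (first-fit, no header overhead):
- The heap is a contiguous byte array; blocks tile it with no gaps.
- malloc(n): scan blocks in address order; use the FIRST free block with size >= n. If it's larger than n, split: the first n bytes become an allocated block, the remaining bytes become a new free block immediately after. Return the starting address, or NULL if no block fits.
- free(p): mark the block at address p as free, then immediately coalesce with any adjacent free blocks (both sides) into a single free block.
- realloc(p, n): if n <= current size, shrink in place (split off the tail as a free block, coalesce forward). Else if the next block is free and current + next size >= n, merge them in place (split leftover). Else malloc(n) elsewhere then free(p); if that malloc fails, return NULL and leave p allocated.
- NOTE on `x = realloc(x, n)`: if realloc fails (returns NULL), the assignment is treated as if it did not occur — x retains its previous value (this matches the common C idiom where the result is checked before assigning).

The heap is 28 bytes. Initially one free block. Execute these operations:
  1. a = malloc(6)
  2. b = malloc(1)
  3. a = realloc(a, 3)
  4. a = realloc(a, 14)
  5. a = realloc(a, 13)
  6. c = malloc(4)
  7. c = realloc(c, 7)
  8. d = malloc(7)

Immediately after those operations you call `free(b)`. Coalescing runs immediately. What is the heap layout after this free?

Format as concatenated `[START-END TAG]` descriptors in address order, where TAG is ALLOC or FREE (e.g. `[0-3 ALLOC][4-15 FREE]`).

Op 1: a = malloc(6) -> a = 0; heap: [0-5 ALLOC][6-27 FREE]
Op 2: b = malloc(1) -> b = 6; heap: [0-5 ALLOC][6-6 ALLOC][7-27 FREE]
Op 3: a = realloc(a, 3) -> a = 0; heap: [0-2 ALLOC][3-5 FREE][6-6 ALLOC][7-27 FREE]
Op 4: a = realloc(a, 14) -> a = 7; heap: [0-5 FREE][6-6 ALLOC][7-20 ALLOC][21-27 FREE]
Op 5: a = realloc(a, 13) -> a = 7; heap: [0-5 FREE][6-6 ALLOC][7-19 ALLOC][20-27 FREE]
Op 6: c = malloc(4) -> c = 0; heap: [0-3 ALLOC][4-5 FREE][6-6 ALLOC][7-19 ALLOC][20-27 FREE]
Op 7: c = realloc(c, 7) -> c = 20; heap: [0-5 FREE][6-6 ALLOC][7-19 ALLOC][20-26 ALLOC][27-27 FREE]
Op 8: d = malloc(7) -> d = NULL; heap: [0-5 FREE][6-6 ALLOC][7-19 ALLOC][20-26 ALLOC][27-27 FREE]
free(b): b = 6 -> block [6-6 ALLOC]; mark free, coalesce with adjacent free neighbors -> [0-6 FREE][7-19 ALLOC][20-26 ALLOC][27-27 FREE]

Answer: [0-6 FREE][7-19 ALLOC][20-26 ALLOC][27-27 FREE]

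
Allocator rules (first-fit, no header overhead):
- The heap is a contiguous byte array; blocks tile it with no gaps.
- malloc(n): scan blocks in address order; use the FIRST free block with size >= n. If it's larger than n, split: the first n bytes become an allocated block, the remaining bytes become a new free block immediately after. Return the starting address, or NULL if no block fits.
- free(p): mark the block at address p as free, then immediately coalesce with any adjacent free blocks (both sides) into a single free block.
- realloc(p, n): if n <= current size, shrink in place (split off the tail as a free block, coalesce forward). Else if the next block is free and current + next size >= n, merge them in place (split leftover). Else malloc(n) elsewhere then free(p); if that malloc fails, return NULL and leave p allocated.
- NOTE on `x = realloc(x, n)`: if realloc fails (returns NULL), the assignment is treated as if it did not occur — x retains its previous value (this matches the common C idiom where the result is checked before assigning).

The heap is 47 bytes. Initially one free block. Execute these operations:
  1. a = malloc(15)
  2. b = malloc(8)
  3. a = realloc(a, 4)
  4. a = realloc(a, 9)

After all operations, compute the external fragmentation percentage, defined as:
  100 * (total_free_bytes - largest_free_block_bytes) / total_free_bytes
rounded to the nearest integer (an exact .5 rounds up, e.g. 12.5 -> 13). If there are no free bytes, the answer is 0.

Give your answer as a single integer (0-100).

Op 1: a = malloc(15) -> a = 0; heap: [0-14 ALLOC][15-46 FREE]
Op 2: b = malloc(8) -> b = 15; heap: [0-14 ALLOC][15-22 ALLOC][23-46 FREE]
Op 3: a = realloc(a, 4) -> a = 0; heap: [0-3 ALLOC][4-14 FREE][15-22 ALLOC][23-46 FREE]
Op 4: a = realloc(a, 9) -> a = 0; heap: [0-8 ALLOC][9-14 FREE][15-22 ALLOC][23-46 FREE]
Free blocks: [6 24] total_free=30 largest=24 -> 100*(30-24)/30 = 600/30 = 20

Answer: 20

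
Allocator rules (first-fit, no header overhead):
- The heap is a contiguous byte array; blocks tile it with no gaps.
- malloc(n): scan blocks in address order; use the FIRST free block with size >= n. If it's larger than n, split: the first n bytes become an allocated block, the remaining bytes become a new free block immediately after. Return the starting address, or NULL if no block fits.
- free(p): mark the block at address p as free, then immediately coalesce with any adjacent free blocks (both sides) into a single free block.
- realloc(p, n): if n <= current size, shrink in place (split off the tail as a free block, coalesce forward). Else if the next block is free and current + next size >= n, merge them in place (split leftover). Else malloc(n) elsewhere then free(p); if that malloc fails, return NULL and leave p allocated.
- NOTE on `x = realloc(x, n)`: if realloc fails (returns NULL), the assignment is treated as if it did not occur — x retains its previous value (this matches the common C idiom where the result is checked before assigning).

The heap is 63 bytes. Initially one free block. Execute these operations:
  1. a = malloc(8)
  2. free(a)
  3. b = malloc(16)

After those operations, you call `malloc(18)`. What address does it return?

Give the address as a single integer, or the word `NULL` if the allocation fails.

Op 1: a = malloc(8) -> a = 0; heap: [0-7 ALLOC][8-62 FREE]
Op 2: free(a) -> (freed a); heap: [0-62 FREE]
Op 3: b = malloc(16) -> b = 0; heap: [0-15 ALLOC][16-62 FREE]
malloc(18): first-fit scan over [0-15 ALLOC][16-62 FREE] -> 16

Answer: 16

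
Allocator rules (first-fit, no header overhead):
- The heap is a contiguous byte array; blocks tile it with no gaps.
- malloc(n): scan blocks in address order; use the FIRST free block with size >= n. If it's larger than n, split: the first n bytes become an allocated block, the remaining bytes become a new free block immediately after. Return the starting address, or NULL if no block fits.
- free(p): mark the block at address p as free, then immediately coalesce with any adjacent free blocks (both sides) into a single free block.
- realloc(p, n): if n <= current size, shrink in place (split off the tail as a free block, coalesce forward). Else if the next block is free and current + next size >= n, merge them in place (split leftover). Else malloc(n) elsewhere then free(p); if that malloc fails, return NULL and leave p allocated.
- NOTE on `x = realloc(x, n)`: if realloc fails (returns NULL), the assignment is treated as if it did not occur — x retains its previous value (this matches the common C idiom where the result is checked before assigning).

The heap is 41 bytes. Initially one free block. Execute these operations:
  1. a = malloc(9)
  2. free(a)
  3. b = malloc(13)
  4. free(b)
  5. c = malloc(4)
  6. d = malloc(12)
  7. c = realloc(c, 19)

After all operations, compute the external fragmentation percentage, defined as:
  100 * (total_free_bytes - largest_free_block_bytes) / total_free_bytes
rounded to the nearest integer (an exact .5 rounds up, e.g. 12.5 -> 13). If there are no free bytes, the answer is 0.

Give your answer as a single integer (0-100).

Answer: 40

Derivation:
Op 1: a = malloc(9) -> a = 0; heap: [0-8 ALLOC][9-40 FREE]
Op 2: free(a) -> (freed a); heap: [0-40 FREE]
Op 3: b = malloc(13) -> b = 0; heap: [0-12 ALLOC][13-40 FREE]
Op 4: free(b) -> (freed b); heap: [0-40 FREE]
Op 5: c = malloc(4) -> c = 0; heap: [0-3 ALLOC][4-40 FREE]
Op 6: d = malloc(12) -> d = 4; heap: [0-3 ALLOC][4-15 ALLOC][16-40 FREE]
Op 7: c = realloc(c, 19) -> c = 16; heap: [0-3 FREE][4-15 ALLOC][16-34 ALLOC][35-40 FREE]
Free blocks: [4 6] total_free=10 largest=6 -> 100*(10-6)/10 = 400/10 = 40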